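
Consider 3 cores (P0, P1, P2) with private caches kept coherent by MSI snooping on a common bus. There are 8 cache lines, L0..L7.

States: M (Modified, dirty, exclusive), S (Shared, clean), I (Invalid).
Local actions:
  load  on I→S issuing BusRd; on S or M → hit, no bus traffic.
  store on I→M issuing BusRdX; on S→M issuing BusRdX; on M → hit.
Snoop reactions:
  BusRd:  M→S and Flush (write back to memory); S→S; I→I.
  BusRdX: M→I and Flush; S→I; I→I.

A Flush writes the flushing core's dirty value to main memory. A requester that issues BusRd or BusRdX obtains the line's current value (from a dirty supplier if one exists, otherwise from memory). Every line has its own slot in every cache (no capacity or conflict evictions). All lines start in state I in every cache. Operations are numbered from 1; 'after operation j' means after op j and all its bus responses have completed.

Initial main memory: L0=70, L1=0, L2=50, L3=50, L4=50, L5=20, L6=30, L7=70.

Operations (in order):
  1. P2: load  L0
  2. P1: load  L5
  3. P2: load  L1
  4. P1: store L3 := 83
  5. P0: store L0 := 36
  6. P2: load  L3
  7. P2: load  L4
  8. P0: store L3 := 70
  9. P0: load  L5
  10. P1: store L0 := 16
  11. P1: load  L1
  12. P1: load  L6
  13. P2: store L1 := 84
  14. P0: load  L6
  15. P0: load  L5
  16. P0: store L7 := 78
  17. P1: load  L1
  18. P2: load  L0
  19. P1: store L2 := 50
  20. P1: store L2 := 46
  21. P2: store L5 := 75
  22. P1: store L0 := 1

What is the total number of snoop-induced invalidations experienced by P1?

invalidations = 3

step 1: P2: load  L0  ⟶  IIS  (L0)  txn=BusRd  M[L0]=70
step 2: P1: load  L5  ⟶  ISI  (L5)  txn=BusRd  M[L5]=20
step 3: P2: load  L1  ⟶  IIS  (L1)  txn=BusRd  M[L1]=0
step 4: P1: store L3 := 83  ⟶  IMI  (L3)  txn=BusRdX  M[L3]=50
step 5: P0: store L0 := 36  ⟶  MII  (L0)  txn=BusRdX  M[L0]=70
step 6: P2: load  L3  ⟶  ISS  (L3)  txn=BusRd+Flush  M[L3]=83
step 7: P2: load  L4  ⟶  IIS  (L4)  txn=BusRd  M[L4]=50
step 8: P0: store L3 := 70  ⟶  MII  (L3)  txn=BusRdX  M[L3]=83
step 9: P0: load  L5  ⟶  SSI  (L5)  txn=BusRd  M[L5]=20
step 10: P1: store L0 := 16  ⟶  IMI  (L0)  txn=BusRdX+Flush  M[L0]=36
step 11: P1: load  L1  ⟶  ISS  (L1)  txn=BusRd  M[L1]=0
step 12: P1: load  L6  ⟶  ISI  (L6)  txn=BusRd  M[L6]=30
step 13: P2: store L1 := 84  ⟶  IIM  (L1)  txn=BusRdX  M[L1]=0
step 14: P0: load  L6  ⟶  SSI  (L6)  txn=BusRd  M[L6]=30
step 15: P0: load  L5  ⟶  SSI  (L5)  txn=∅  M[L5]=20
step 16: P0: store L7 := 78  ⟶  MII  (L7)  txn=BusRdX  M[L7]=70
step 17: P1: load  L1  ⟶  ISS  (L1)  txn=BusRd+Flush  M[L1]=84
step 18: P2: load  L0  ⟶  ISS  (L0)  txn=BusRd+Flush  M[L0]=16
step 19: P1: store L2 := 50  ⟶  IMI  (L2)  txn=BusRdX  M[L2]=50
step 20: P1: store L2 := 46  ⟶  IMI  (L2)  txn=∅  M[L2]=50
step 21: P2: store L5 := 75  ⟶  IIM  (L5)  txn=BusRdX  M[L5]=20
step 22: P1: store L0 := 1  ⟶  IMI  (L0)  txn=BusRdX  M[L0]=16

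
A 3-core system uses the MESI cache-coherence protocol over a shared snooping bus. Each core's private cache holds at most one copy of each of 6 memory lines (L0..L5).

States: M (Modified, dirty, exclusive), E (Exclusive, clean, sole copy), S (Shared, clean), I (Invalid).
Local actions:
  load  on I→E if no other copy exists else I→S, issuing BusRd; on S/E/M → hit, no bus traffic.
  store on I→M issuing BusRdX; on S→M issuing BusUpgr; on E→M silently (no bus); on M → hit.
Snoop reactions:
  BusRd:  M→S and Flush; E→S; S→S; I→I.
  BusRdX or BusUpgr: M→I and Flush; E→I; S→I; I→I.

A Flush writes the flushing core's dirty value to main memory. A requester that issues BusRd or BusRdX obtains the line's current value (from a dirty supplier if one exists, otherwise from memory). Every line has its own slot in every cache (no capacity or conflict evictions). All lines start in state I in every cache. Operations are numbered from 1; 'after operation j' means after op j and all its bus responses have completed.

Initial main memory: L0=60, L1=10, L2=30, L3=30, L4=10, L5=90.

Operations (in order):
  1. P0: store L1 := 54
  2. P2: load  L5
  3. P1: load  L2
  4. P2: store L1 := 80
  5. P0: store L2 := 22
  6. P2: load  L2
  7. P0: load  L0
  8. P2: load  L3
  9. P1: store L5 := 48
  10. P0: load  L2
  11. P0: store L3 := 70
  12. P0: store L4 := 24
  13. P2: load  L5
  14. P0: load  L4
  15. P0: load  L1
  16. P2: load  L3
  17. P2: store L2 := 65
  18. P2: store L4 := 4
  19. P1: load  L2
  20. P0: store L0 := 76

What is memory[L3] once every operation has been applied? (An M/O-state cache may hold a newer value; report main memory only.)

  op1 P0: store L1 := 54 → M/I/I on L1; bus BusRdX; mem=10
  op2 P2: load  L5 → I/I/E on L5; bus BusRd; mem=90
  op3 P1: load  L2 → I/E/I on L2; bus BusRd; mem=30
  op4 P2: store L1 := 80 → I/I/M on L1; bus BusRdX Flush; mem=54
  op5 P0: store L2 := 22 → M/I/I on L2; bus BusRdX; mem=30
  op6 P2: load  L2 → S/I/S on L2; bus BusRd Flush; mem=22
  op7 P0: load  L0 → E/I/I on L0; bus BusRd; mem=60
  op8 P2: load  L3 → I/I/E on L3; bus BusRd; mem=30
  op9 P1: store L5 := 48 → I/M/I on L5; bus BusRdX; mem=90
  op10 P0: load  L2 → S/I/S on L2; bus (none); mem=22
  op11 P0: store L3 := 70 → M/I/I on L3; bus BusRdX; mem=30
  op12 P0: store L4 := 24 → M/I/I on L4; bus BusRdX; mem=10
  op13 P2: load  L5 → I/S/S on L5; bus BusRd Flush; mem=48
  op14 P0: load  L4 → M/I/I on L4; bus (none); mem=10
  op15 P0: load  L1 → S/I/S on L1; bus BusRd Flush; mem=80
  op16 P2: load  L3 → S/I/S on L3; bus BusRd Flush; mem=70
  op17 P2: store L2 := 65 → I/I/M on L2; bus BusUpgr; mem=22
  op18 P2: store L4 := 4 → I/I/M on L4; bus BusRdX Flush; mem=24
  op19 P1: load  L2 → I/S/S on L2; bus BusRd Flush; mem=65
  op20 P0: store L0 := 76 → M/I/I on L0; bus (none); mem=60

memory[L3] = 70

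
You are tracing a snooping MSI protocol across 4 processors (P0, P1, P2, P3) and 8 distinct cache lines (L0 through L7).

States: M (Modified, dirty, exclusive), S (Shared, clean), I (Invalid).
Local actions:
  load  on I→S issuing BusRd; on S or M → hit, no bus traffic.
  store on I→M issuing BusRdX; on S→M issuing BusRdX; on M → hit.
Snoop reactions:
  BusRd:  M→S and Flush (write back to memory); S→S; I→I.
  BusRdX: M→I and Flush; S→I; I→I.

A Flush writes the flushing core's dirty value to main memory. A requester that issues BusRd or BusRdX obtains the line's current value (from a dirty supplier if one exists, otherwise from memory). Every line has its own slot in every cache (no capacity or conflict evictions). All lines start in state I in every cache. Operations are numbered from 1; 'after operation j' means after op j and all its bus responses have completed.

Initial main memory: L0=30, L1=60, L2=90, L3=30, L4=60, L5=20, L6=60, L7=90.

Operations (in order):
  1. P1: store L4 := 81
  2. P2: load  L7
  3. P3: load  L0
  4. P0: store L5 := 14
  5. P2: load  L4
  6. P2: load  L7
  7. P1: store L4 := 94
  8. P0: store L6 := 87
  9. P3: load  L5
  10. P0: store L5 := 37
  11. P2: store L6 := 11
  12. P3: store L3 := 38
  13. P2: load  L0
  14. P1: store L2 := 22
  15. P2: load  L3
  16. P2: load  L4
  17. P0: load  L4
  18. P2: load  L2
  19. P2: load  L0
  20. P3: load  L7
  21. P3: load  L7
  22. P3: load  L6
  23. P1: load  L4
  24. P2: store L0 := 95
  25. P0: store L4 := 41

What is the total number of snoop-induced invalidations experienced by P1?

[1] P1: store L4 := 81 | P0:I, P1:M(81), P2:I, P3:I | bus: BusRdX
[2] P2: load  L7 | P0:I, P1:I, P2:S(90), P3:I | bus: BusRd
[3] P3: load  L0 | P0:I, P1:I, P2:I, P3:S(30) | bus: BusRd
[4] P0: store L5 := 14 | P0:M(14), P1:I, P2:I, P3:I | bus: BusRdX
[5] P2: load  L4 | P0:I, P1:S(81), P2:S(81), P3:I | bus: BusRd,Flush
[6] P2: load  L7 | P0:I, P1:I, P2:S(90), P3:I | bus: none
[7] P1: store L4 := 94 | P0:I, P1:M(94), P2:I, P3:I | bus: BusRdX
[8] P0: store L6 := 87 | P0:M(87), P1:I, P2:I, P3:I | bus: BusRdX
[9] P3: load  L5 | P0:S(14), P1:I, P2:I, P3:S(14) | bus: BusRd,Flush
[10] P0: store L5 := 37 | P0:M(37), P1:I, P2:I, P3:I | bus: BusRdX
[11] P2: store L6 := 11 | P0:I, P1:I, P2:M(11), P3:I | bus: BusRdX,Flush
[12] P3: store L3 := 38 | P0:I, P1:I, P2:I, P3:M(38) | bus: BusRdX
[13] P2: load  L0 | P0:I, P1:I, P2:S(30), P3:S(30) | bus: BusRd
[14] P1: store L2 := 22 | P0:I, P1:M(22), P2:I, P3:I | bus: BusRdX
[15] P2: load  L3 | P0:I, P1:I, P2:S(38), P3:S(38) | bus: BusRd,Flush
[16] P2: load  L4 | P0:I, P1:S(94), P2:S(94), P3:I | bus: BusRd,Flush
[17] P0: load  L4 | P0:S(94), P1:S(94), P2:S(94), P3:I | bus: BusRd
[18] P2: load  L2 | P0:I, P1:S(22), P2:S(22), P3:I | bus: BusRd,Flush
[19] P2: load  L0 | P0:I, P1:I, P2:S(30), P3:S(30) | bus: none
[20] P3: load  L7 | P0:I, P1:I, P2:S(90), P3:S(90) | bus: BusRd
[21] P3: load  L7 | P0:I, P1:I, P2:S(90), P3:S(90) | bus: none
[22] P3: load  L6 | P0:I, P1:I, P2:S(11), P3:S(11) | bus: BusRd,Flush
[23] P1: load  L4 | P0:S(94), P1:S(94), P2:S(94), P3:I | bus: none
[24] P2: store L0 := 95 | P0:I, P1:I, P2:M(95), P3:I | bus: BusRdX
[25] P0: store L4 := 41 | P0:M(41), P1:I, P2:I, P3:I | bus: BusRdX

invalidations = 1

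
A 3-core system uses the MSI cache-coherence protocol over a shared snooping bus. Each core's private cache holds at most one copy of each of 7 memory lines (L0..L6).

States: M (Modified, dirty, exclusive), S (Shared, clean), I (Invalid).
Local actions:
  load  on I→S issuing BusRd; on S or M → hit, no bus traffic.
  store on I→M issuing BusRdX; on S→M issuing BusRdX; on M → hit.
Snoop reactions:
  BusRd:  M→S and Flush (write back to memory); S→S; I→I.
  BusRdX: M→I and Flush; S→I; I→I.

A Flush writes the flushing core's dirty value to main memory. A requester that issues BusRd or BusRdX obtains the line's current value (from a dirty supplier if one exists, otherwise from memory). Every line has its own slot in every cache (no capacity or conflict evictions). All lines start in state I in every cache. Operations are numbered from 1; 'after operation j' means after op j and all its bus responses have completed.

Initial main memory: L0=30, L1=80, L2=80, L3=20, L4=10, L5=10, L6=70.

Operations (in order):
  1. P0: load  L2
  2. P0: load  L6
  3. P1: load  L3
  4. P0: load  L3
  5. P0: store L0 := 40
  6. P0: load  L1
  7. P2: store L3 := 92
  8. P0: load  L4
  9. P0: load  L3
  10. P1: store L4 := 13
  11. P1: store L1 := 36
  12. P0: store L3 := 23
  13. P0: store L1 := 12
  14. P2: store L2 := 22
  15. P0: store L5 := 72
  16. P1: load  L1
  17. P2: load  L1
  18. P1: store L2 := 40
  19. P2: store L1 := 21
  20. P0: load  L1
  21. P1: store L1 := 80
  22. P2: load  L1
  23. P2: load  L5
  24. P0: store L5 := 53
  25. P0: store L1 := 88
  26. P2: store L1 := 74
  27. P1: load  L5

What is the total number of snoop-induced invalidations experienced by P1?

invalidations = 4

[1] P0: load  L2 | P0:S(80), P1:I, P2:I | bus: BusRd
[2] P0: load  L6 | P0:S(70), P1:I, P2:I | bus: BusRd
[3] P1: load  L3 | P0:I, P1:S(20), P2:I | bus: BusRd
[4] P0: load  L3 | P0:S(20), P1:S(20), P2:I | bus: BusRd
[5] P0: store L0 := 40 | P0:M(40), P1:I, P2:I | bus: BusRdX
[6] P0: load  L1 | P0:S(80), P1:I, P2:I | bus: BusRd
[7] P2: store L3 := 92 | P0:I, P1:I, P2:M(92) | bus: BusRdX
[8] P0: load  L4 | P0:S(10), P1:I, P2:I | bus: BusRd
[9] P0: load  L3 | P0:S(92), P1:I, P2:S(92) | bus: BusRd,Flush
[10] P1: store L4 := 13 | P0:I, P1:M(13), P2:I | bus: BusRdX
[11] P1: store L1 := 36 | P0:I, P1:M(36), P2:I | bus: BusRdX
[12] P0: store L3 := 23 | P0:M(23), P1:I, P2:I | bus: BusRdX
[13] P0: store L1 := 12 | P0:M(12), P1:I, P2:I | bus: BusRdX,Flush
[14] P2: store L2 := 22 | P0:I, P1:I, P2:M(22) | bus: BusRdX
[15] P0: store L5 := 72 | P0:M(72), P1:I, P2:I | bus: BusRdX
[16] P1: load  L1 | P0:S(12), P1:S(12), P2:I | bus: BusRd,Flush
[17] P2: load  L1 | P0:S(12), P1:S(12), P2:S(12) | bus: BusRd
[18] P1: store L2 := 40 | P0:I, P1:M(40), P2:I | bus: BusRdX,Flush
[19] P2: store L1 := 21 | P0:I, P1:I, P2:M(21) | bus: BusRdX
[20] P0: load  L1 | P0:S(21), P1:I, P2:S(21) | bus: BusRd,Flush
[21] P1: store L1 := 80 | P0:I, P1:M(80), P2:I | bus: BusRdX
[22] P2: load  L1 | P0:I, P1:S(80), P2:S(80) | bus: BusRd,Flush
[23] P2: load  L5 | P0:S(72), P1:I, P2:S(72) | bus: BusRd,Flush
[24] P0: store L5 := 53 | P0:M(53), P1:I, P2:I | bus: BusRdX
[25] P0: store L1 := 88 | P0:M(88), P1:I, P2:I | bus: BusRdX
[26] P2: store L1 := 74 | P0:I, P1:I, P2:M(74) | bus: BusRdX,Flush
[27] P1: load  L5 | P0:S(53), P1:S(53), P2:I | bus: BusRd,Flush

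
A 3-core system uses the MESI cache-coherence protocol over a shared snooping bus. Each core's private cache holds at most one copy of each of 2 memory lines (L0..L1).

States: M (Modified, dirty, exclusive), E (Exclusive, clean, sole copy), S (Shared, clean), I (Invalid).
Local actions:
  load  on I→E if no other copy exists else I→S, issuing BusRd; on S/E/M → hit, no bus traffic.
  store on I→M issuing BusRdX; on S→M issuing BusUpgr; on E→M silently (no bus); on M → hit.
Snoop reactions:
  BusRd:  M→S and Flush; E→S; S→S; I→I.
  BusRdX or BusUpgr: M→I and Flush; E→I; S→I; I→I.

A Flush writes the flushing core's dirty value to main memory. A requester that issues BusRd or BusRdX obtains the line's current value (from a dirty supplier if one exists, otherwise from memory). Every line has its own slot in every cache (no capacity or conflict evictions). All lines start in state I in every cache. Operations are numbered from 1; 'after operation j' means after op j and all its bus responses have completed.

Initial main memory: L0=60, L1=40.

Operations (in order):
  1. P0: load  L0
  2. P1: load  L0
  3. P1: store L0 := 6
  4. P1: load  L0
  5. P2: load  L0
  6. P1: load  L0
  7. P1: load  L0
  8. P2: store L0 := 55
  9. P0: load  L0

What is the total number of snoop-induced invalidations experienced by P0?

invalidations = 1

  op1 P0: load  L0 → E/I/I on L0; bus BusRd; mem=60
  op2 P1: load  L0 → S/S/I on L0; bus BusRd; mem=60
  op3 P1: store L0 := 6 → I/M/I on L0; bus BusUpgr; mem=60
  op4 P1: load  L0 → I/M/I on L0; bus (none); mem=60
  op5 P2: load  L0 → I/S/S on L0; bus BusRd Flush; mem=6
  op6 P1: load  L0 → I/S/S on L0; bus (none); mem=6
  op7 P1: load  L0 → I/S/S on L0; bus (none); mem=6
  op8 P2: store L0 := 55 → I/I/M on L0; bus BusUpgr; mem=6
  op9 P0: load  L0 → S/I/S on L0; bus BusRd Flush; mem=55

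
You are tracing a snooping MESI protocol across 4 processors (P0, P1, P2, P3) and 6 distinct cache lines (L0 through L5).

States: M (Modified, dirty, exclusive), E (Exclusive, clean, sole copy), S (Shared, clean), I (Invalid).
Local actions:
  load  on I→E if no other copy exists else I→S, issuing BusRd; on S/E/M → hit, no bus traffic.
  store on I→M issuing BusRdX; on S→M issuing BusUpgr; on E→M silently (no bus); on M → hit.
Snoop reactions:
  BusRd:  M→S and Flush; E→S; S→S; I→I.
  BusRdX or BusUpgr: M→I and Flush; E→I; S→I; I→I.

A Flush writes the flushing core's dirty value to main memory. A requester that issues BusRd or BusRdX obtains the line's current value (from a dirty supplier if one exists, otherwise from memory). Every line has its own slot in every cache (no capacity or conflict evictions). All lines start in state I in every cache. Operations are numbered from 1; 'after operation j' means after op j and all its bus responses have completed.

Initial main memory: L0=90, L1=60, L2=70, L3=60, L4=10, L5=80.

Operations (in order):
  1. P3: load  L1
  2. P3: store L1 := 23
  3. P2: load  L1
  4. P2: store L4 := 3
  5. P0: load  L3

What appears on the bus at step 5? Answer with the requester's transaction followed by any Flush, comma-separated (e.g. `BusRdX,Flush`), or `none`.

step 1: P3: load  L1  ⟶  IIIE  (L1)  txn=BusRd  M[L1]=60
step 2: P3: store L1 := 23  ⟶  IIIM  (L1)  txn=∅  M[L1]=60
step 3: P2: load  L1  ⟶  IISS  (L1)  txn=BusRd+Flush  M[L1]=23
step 4: P2: store L4 := 3  ⟶  IIMI  (L4)  txn=BusRdX  M[L4]=10
step 5: P0: load  L3  ⟶  EIII  (L3)  txn=BusRd  M[L3]=60

bus = BusRd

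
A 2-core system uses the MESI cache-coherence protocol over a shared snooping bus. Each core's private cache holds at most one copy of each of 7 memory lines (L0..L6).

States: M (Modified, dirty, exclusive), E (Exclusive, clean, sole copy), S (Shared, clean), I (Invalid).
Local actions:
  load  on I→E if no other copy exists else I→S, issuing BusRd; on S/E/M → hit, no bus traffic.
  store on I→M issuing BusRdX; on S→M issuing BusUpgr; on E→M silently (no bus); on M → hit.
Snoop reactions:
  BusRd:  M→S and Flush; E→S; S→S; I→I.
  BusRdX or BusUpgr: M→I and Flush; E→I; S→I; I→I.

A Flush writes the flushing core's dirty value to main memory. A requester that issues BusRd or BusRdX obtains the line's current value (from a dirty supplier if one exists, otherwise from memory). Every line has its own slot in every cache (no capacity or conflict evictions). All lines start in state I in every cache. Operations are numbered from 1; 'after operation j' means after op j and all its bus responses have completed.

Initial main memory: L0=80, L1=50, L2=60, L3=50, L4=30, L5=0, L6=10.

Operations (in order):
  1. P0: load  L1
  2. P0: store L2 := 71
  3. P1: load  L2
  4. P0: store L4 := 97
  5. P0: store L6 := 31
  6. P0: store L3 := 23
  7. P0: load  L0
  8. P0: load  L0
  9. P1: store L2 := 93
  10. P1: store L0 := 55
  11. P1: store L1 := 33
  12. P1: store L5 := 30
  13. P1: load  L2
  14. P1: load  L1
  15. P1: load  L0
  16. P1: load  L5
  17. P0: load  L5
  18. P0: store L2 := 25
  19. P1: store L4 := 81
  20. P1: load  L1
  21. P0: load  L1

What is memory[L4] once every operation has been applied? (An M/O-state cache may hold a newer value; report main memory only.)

step 1: P0: load  L1  ⟶  EI  (L1)  txn=BusRd  M[L1]=50
step 2: P0: store L2 := 71  ⟶  MI  (L2)  txn=BusRdX  M[L2]=60
step 3: P1: load  L2  ⟶  SS  (L2)  txn=BusRd+Flush  M[L2]=71
step 4: P0: store L4 := 97  ⟶  MI  (L4)  txn=BusRdX  M[L4]=30
step 5: P0: store L6 := 31  ⟶  MI  (L6)  txn=BusRdX  M[L6]=10
step 6: P0: store L3 := 23  ⟶  MI  (L3)  txn=BusRdX  M[L3]=50
step 7: P0: load  L0  ⟶  EI  (L0)  txn=BusRd  M[L0]=80
step 8: P0: load  L0  ⟶  EI  (L0)  txn=∅  M[L0]=80
step 9: P1: store L2 := 93  ⟶  IM  (L2)  txn=BusUpgr  M[L2]=71
step 10: P1: store L0 := 55  ⟶  IM  (L0)  txn=BusRdX  M[L0]=80
step 11: P1: store L1 := 33  ⟶  IM  (L1)  txn=BusRdX  M[L1]=50
step 12: P1: store L5 := 30  ⟶  IM  (L5)  txn=BusRdX  M[L5]=0
step 13: P1: load  L2  ⟶  IM  (L2)  txn=∅  M[L2]=71
step 14: P1: load  L1  ⟶  IM  (L1)  txn=∅  M[L1]=50
step 15: P1: load  L0  ⟶  IM  (L0)  txn=∅  M[L0]=80
step 16: P1: load  L5  ⟶  IM  (L5)  txn=∅  M[L5]=0
step 17: P0: load  L5  ⟶  SS  (L5)  txn=BusRd+Flush  M[L5]=30
step 18: P0: store L2 := 25  ⟶  MI  (L2)  txn=BusRdX+Flush  M[L2]=93
step 19: P1: store L4 := 81  ⟶  IM  (L4)  txn=BusRdX+Flush  M[L4]=97
step 20: P1: load  L1  ⟶  IM  (L1)  txn=∅  M[L1]=50
step 21: P0: load  L1  ⟶  SS  (L1)  txn=BusRd+Flush  M[L1]=33

memory[L4] = 97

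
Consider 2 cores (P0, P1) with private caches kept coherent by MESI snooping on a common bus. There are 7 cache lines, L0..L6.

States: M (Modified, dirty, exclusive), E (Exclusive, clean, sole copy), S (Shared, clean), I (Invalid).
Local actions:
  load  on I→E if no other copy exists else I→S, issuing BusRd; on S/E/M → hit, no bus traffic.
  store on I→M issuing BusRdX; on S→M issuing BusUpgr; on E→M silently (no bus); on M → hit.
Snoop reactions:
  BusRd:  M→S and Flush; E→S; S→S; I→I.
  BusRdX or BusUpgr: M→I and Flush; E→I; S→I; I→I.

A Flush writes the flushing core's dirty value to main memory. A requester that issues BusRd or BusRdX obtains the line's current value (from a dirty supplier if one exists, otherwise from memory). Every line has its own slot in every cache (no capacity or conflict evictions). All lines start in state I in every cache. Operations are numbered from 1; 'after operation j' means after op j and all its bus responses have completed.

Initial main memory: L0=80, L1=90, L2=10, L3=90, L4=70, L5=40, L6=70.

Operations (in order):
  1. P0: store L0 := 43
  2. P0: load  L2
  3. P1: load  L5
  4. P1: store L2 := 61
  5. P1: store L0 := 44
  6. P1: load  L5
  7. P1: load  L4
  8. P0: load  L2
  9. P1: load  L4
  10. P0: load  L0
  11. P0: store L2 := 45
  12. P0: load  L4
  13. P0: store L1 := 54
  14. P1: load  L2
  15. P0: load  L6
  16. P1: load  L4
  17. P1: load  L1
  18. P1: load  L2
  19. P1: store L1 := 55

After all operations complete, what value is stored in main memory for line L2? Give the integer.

memory[L2] = 45

  op1 P0: store L0 := 43 → M/I on L0; bus BusRdX; mem=80
  op2 P0: load  L2 → E/I on L2; bus BusRd; mem=10
  op3 P1: load  L5 → I/E on L5; bus BusRd; mem=40
  op4 P1: store L2 := 61 → I/M on L2; bus BusRdX; mem=10
  op5 P1: store L0 := 44 → I/M on L0; bus BusRdX Flush; mem=43
  op6 P1: load  L5 → I/E on L5; bus (none); mem=40
  op7 P1: load  L4 → I/E on L4; bus BusRd; mem=70
  op8 P0: load  L2 → S/S on L2; bus BusRd Flush; mem=61
  op9 P1: load  L4 → I/E on L4; bus (none); mem=70
  op10 P0: load  L0 → S/S on L0; bus BusRd Flush; mem=44
  op11 P0: store L2 := 45 → M/I on L2; bus BusUpgr; mem=61
  op12 P0: load  L4 → S/S on L4; bus BusRd; mem=70
  op13 P0: store L1 := 54 → M/I on L1; bus BusRdX; mem=90
  op14 P1: load  L2 → S/S on L2; bus BusRd Flush; mem=45
  op15 P0: load  L6 → E/I on L6; bus BusRd; mem=70
  op16 P1: load  L4 → S/S on L4; bus (none); mem=70
  op17 P1: load  L1 → S/S on L1; bus BusRd Flush; mem=54
  op18 P1: load  L2 → S/S on L2; bus (none); mem=45
  op19 P1: store L1 := 55 → I/M on L1; bus BusUpgr; mem=54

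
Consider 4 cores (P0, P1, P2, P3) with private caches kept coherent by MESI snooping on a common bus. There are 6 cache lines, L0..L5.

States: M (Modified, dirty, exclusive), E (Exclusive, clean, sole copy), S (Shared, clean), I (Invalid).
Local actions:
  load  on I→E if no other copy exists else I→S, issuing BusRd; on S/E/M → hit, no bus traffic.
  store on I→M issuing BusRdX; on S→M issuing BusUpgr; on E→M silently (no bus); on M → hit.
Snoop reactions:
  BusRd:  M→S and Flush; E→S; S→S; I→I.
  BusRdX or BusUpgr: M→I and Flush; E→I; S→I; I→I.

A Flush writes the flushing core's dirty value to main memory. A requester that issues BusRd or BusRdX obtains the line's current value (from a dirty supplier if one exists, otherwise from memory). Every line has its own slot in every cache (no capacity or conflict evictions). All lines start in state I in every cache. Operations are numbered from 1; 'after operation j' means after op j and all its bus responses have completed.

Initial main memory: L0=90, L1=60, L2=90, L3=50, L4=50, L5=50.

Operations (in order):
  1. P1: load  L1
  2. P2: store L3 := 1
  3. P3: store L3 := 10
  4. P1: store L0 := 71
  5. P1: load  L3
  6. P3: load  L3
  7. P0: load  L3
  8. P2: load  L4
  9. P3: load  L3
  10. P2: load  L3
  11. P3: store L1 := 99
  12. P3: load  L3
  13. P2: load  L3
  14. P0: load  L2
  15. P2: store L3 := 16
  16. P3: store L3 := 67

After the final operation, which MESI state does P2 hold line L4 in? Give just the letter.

state = E

1. P1: load  L1  bus=[BusRd]  L1: P0=I P1=E P2=I P3=I  mem[L1]=60
2. P2: store L3 := 1  bus=[BusRdX]  L3: P0=I P1=I P2=M P3=I  mem[L3]=50
3. P3: store L3 := 10  bus=[BusRdX,Flush]  L3: P0=I P1=I P2=I P3=M  mem[L3]=1
4. P1: store L0 := 71  bus=[BusRdX]  L0: P0=I P1=M P2=I P3=I  mem[L0]=90
5. P1: load  L3  bus=[BusRd,Flush]  L3: P0=I P1=S P2=I P3=S  mem[L3]=10
6. P3: load  L3  bus=[-]  L3: P0=I P1=S P2=I P3=S  mem[L3]=10
7. P0: load  L3  bus=[BusRd]  L3: P0=S P1=S P2=I P3=S  mem[L3]=10
8. P2: load  L4  bus=[BusRd]  L4: P0=I P1=I P2=E P3=I  mem[L4]=50
9. P3: load  L3  bus=[-]  L3: P0=S P1=S P2=I P3=S  mem[L3]=10
10. P2: load  L3  bus=[BusRd]  L3: P0=S P1=S P2=S P3=S  mem[L3]=10
11. P3: store L1 := 99  bus=[BusRdX]  L1: P0=I P1=I P2=I P3=M  mem[L1]=60
12. P3: load  L3  bus=[-]  L3: P0=S P1=S P2=S P3=S  mem[L3]=10
13. P2: load  L3  bus=[-]  L3: P0=S P1=S P2=S P3=S  mem[L3]=10
14. P0: load  L2  bus=[BusRd]  L2: P0=E P1=I P2=I P3=I  mem[L2]=90
15. P2: store L3 := 16  bus=[BusUpgr]  L3: P0=I P1=I P2=M P3=I  mem[L3]=10
16. P3: store L3 := 67  bus=[BusRdX,Flush]  L3: P0=I P1=I P2=I P3=M  mem[L3]=16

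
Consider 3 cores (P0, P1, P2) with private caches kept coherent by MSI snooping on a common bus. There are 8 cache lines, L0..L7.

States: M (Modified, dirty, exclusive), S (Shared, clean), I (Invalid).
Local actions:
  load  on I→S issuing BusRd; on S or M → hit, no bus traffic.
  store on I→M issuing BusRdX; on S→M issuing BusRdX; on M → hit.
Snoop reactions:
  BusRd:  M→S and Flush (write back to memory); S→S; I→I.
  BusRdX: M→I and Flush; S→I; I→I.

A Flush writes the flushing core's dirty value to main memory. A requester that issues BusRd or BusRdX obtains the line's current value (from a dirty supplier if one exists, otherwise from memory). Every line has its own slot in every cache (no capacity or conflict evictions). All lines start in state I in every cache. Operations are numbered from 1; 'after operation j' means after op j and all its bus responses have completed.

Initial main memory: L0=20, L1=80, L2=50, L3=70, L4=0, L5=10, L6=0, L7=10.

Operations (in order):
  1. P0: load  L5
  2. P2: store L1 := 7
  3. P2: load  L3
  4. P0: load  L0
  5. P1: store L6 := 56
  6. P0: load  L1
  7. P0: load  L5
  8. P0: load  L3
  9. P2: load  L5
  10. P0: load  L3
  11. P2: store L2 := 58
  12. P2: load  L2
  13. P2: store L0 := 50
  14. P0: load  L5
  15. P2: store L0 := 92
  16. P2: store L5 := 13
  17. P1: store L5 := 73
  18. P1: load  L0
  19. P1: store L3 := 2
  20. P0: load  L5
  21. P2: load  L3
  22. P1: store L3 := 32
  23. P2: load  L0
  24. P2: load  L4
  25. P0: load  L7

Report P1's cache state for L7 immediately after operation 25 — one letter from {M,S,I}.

  op1 P0: load  L5 → S/I/I on L5; bus BusRd; mem=10
  op2 P2: store L1 := 7 → I/I/M on L1; bus BusRdX; mem=80
  op3 P2: load  L3 → I/I/S on L3; bus BusRd; mem=70
  op4 P0: load  L0 → S/I/I on L0; bus BusRd; mem=20
  op5 P1: store L6 := 56 → I/M/I on L6; bus BusRdX; mem=0
  op6 P0: load  L1 → S/I/S on L1; bus BusRd Flush; mem=7
  op7 P0: load  L5 → S/I/I on L5; bus (none); mem=10
  op8 P0: load  L3 → S/I/S on L3; bus BusRd; mem=70
  op9 P2: load  L5 → S/I/S on L5; bus BusRd; mem=10
  op10 P0: load  L3 → S/I/S on L3; bus (none); mem=70
  op11 P2: store L2 := 58 → I/I/M on L2; bus BusRdX; mem=50
  op12 P2: load  L2 → I/I/M on L2; bus (none); mem=50
  op13 P2: store L0 := 50 → I/I/M on L0; bus BusRdX; mem=20
  op14 P0: load  L5 → S/I/S on L5; bus (none); mem=10
  op15 P2: store L0 := 92 → I/I/M on L0; bus (none); mem=20
  op16 P2: store L5 := 13 → I/I/M on L5; bus BusRdX; mem=10
  op17 P1: store L5 := 73 → I/M/I on L5; bus BusRdX Flush; mem=13
  op18 P1: load  L0 → I/S/S on L0; bus BusRd Flush; mem=92
  op19 P1: store L3 := 2 → I/M/I on L3; bus BusRdX; mem=70
  op20 P0: load  L5 → S/S/I on L5; bus BusRd Flush; mem=73
  op21 P2: load  L3 → I/S/S on L3; bus BusRd Flush; mem=2
  op22 P1: store L3 := 32 → I/M/I on L3; bus BusRdX; mem=2
  op23 P2: load  L0 → I/S/S on L0; bus (none); mem=92
  op24 P2: load  L4 → I/I/S on L4; bus BusRd; mem=0
  op25 P0: load  L7 → S/I/I on L7; bus BusRd; mem=10

state = I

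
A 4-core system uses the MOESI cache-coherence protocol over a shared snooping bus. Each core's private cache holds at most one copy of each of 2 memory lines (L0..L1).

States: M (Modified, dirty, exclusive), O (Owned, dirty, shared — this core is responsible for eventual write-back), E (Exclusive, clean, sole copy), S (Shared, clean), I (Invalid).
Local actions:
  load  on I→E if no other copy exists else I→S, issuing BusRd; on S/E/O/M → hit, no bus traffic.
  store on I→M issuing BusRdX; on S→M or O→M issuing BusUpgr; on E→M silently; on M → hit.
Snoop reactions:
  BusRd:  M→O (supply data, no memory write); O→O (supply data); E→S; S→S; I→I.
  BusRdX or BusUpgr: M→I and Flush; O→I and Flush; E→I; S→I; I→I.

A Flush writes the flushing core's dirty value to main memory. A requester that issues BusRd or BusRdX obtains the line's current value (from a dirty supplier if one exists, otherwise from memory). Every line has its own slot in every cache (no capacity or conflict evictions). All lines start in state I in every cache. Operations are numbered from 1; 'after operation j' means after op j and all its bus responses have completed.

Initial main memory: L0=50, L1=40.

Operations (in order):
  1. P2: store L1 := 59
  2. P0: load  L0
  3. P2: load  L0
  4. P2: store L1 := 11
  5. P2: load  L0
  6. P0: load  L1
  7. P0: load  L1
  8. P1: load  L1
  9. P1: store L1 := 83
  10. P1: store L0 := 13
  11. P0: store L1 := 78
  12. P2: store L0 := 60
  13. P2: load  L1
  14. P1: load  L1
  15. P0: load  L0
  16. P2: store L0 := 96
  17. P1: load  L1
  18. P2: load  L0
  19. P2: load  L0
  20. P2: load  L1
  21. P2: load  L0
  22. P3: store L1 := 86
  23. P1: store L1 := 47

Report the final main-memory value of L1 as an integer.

step 1: P2: store L1 := 59  ⟶  IIMI  (L1)  txn=BusRdX  M[L1]=40
step 2: P0: load  L0  ⟶  EIII  (L0)  txn=BusRd  M[L0]=50
step 3: P2: load  L0  ⟶  SISI  (L0)  txn=BusRd  M[L0]=50
step 4: P2: store L1 := 11  ⟶  IIMI  (L1)  txn=∅  M[L1]=40
step 5: P2: load  L0  ⟶  SISI  (L0)  txn=∅  M[L0]=50
step 6: P0: load  L1  ⟶  SIOI  (L1)  txn=BusRd  M[L1]=40
step 7: P0: load  L1  ⟶  SIOI  (L1)  txn=∅  M[L1]=40
step 8: P1: load  L1  ⟶  SSOI  (L1)  txn=BusRd  M[L1]=40
step 9: P1: store L1 := 83  ⟶  IMII  (L1)  txn=BusUpgr+Flush  M[L1]=11
step 10: P1: store L0 := 13  ⟶  IMII  (L0)  txn=BusRdX  M[L0]=50
step 11: P0: store L1 := 78  ⟶  MIII  (L1)  txn=BusRdX+Flush  M[L1]=83
step 12: P2: store L0 := 60  ⟶  IIMI  (L0)  txn=BusRdX+Flush  M[L0]=13
step 13: P2: load  L1  ⟶  OISI  (L1)  txn=BusRd  M[L1]=83
step 14: P1: load  L1  ⟶  OSSI  (L1)  txn=BusRd  M[L1]=83
step 15: P0: load  L0  ⟶  SIOI  (L0)  txn=BusRd  M[L0]=13
step 16: P2: store L0 := 96  ⟶  IIMI  (L0)  txn=BusUpgr  M[L0]=13
step 17: P1: load  L1  ⟶  OSSI  (L1)  txn=∅  M[L1]=83
step 18: P2: load  L0  ⟶  IIMI  (L0)  txn=∅  M[L0]=13
step 19: P2: load  L0  ⟶  IIMI  (L0)  txn=∅  M[L0]=13
step 20: P2: load  L1  ⟶  OSSI  (L1)  txn=∅  M[L1]=83
step 21: P2: load  L0  ⟶  IIMI  (L0)  txn=∅  M[L0]=13
step 22: P3: store L1 := 86  ⟶  IIIM  (L1)  txn=BusRdX+Flush  M[L1]=78
step 23: P1: store L1 := 47  ⟶  IMII  (L1)  txn=BusRdX+Flush  M[L1]=86

memory[L1] = 86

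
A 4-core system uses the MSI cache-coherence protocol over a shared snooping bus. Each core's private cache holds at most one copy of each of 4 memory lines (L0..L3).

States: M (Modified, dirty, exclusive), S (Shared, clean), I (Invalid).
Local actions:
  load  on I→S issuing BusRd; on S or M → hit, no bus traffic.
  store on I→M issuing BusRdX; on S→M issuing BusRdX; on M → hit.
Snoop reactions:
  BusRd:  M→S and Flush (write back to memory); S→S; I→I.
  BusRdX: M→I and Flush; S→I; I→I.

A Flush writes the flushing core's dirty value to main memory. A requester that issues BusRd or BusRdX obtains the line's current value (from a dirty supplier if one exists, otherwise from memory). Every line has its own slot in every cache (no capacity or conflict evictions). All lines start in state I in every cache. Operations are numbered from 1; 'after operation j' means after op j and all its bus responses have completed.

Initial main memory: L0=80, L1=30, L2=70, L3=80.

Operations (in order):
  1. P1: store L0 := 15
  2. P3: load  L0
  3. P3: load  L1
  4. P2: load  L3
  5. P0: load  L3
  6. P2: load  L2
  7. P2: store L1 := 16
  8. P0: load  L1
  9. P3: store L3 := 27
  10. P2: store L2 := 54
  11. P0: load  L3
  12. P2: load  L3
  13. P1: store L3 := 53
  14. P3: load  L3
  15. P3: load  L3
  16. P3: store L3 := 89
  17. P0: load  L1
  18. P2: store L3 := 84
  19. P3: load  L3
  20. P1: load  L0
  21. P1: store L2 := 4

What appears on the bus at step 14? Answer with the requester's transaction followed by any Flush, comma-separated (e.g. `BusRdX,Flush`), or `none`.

bus = BusRd,Flush

step 1: P1: store L0 := 15  ⟶  IMII  (L0)  txn=BusRdX  M[L0]=80
step 2: P3: load  L0  ⟶  ISIS  (L0)  txn=BusRd+Flush  M[L0]=15
step 3: P3: load  L1  ⟶  IIIS  (L1)  txn=BusRd  M[L1]=30
step 4: P2: load  L3  ⟶  IISI  (L3)  txn=BusRd  M[L3]=80
step 5: P0: load  L3  ⟶  SISI  (L3)  txn=BusRd  M[L3]=80
step 6: P2: load  L2  ⟶  IISI  (L2)  txn=BusRd  M[L2]=70
step 7: P2: store L1 := 16  ⟶  IIMI  (L1)  txn=BusRdX  M[L1]=30
step 8: P0: load  L1  ⟶  SISI  (L1)  txn=BusRd+Flush  M[L1]=16
step 9: P3: store L3 := 27  ⟶  IIIM  (L3)  txn=BusRdX  M[L3]=80
step 10: P2: store L2 := 54  ⟶  IIMI  (L2)  txn=BusRdX  M[L2]=70
step 11: P0: load  L3  ⟶  SIIS  (L3)  txn=BusRd+Flush  M[L3]=27
step 12: P2: load  L3  ⟶  SISS  (L3)  txn=BusRd  M[L3]=27
step 13: P1: store L3 := 53  ⟶  IMII  (L3)  txn=BusRdX  M[L3]=27
step 14: P3: load  L3  ⟶  ISIS  (L3)  txn=BusRd+Flush  M[L3]=53
step 15: P3: load  L3  ⟶  ISIS  (L3)  txn=∅  M[L3]=53
step 16: P3: store L3 := 89  ⟶  IIIM  (L3)  txn=BusRdX  M[L3]=53
step 17: P0: load  L1  ⟶  SISI  (L1)  txn=∅  M[L1]=16
step 18: P2: store L3 := 84  ⟶  IIMI  (L3)  txn=BusRdX+Flush  M[L3]=89
step 19: P3: load  L3  ⟶  IISS  (L3)  txn=BusRd+Flush  M[L3]=84
step 20: P1: load  L0  ⟶  ISIS  (L0)  txn=∅  M[L0]=15
step 21: P1: store L2 := 4  ⟶  IMII  (L2)  txn=BusRdX+Flush  M[L2]=54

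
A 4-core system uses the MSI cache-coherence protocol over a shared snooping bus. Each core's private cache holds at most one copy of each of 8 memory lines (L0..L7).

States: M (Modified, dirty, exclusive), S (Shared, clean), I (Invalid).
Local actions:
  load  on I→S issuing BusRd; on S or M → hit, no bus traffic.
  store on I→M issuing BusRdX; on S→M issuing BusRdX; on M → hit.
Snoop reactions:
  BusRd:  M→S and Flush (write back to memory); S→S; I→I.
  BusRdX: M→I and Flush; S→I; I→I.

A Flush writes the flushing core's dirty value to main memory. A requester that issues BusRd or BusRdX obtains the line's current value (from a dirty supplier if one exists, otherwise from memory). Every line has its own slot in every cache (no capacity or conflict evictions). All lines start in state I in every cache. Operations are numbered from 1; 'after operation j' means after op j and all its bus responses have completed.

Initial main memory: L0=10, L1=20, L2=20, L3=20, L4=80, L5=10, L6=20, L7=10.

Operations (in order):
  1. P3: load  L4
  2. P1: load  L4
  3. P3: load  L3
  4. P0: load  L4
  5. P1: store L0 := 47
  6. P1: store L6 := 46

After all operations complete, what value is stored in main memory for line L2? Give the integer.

step 1: P3: load  L4  ⟶  IIIS  (L4)  txn=BusRd  M[L4]=80
step 2: P1: load  L4  ⟶  ISIS  (L4)  txn=BusRd  M[L4]=80
step 3: P3: load  L3  ⟶  IIIS  (L3)  txn=BusRd  M[L3]=20
step 4: P0: load  L4  ⟶  SSIS  (L4)  txn=BusRd  M[L4]=80
step 5: P1: store L0 := 47  ⟶  IMII  (L0)  txn=BusRdX  M[L0]=10
step 6: P1: store L6 := 46  ⟶  IMII  (L6)  txn=BusRdX  M[L6]=20

memory[L2] = 20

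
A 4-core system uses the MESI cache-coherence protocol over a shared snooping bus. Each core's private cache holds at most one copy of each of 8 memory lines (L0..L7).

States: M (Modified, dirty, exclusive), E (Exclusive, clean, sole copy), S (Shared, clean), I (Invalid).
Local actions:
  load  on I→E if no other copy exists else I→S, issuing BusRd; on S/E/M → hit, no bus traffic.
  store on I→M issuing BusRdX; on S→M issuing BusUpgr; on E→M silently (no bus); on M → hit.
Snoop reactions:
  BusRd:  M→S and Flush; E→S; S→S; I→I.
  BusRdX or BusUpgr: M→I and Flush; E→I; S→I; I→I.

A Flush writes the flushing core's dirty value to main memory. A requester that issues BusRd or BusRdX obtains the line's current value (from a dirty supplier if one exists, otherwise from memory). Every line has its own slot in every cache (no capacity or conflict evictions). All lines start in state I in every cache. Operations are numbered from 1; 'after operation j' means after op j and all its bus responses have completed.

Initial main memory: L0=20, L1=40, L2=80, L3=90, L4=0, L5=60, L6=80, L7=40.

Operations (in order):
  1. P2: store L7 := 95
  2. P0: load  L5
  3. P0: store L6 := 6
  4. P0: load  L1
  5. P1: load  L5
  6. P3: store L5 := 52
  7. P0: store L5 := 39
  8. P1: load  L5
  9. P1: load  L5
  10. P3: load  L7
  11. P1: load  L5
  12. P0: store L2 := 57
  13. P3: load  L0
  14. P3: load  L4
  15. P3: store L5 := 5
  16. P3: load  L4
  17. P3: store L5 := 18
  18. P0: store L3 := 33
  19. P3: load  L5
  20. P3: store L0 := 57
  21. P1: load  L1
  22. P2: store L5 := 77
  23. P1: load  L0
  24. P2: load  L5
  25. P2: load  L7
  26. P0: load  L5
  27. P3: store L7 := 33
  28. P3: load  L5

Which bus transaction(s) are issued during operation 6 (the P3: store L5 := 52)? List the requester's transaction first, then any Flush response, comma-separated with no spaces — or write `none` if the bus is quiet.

bus = BusRdX

  op1 P2: store L7 := 95 → I/I/M/I on L7; bus BusRdX; mem=40
  op2 P0: load  L5 → E/I/I/I on L5; bus BusRd; mem=60
  op3 P0: store L6 := 6 → M/I/I/I on L6; bus BusRdX; mem=80
  op4 P0: load  L1 → E/I/I/I on L1; bus BusRd; mem=40
  op5 P1: load  L5 → S/S/I/I on L5; bus BusRd; mem=60
  op6 P3: store L5 := 52 → I/I/I/M on L5; bus BusRdX; mem=60
  op7 P0: store L5 := 39 → M/I/I/I on L5; bus BusRdX Flush; mem=52
  op8 P1: load  L5 → S/S/I/I on L5; bus BusRd Flush; mem=39
  op9 P1: load  L5 → S/S/I/I on L5; bus (none); mem=39
  op10 P3: load  L7 → I/I/S/S on L7; bus BusRd Flush; mem=95
  op11 P1: load  L5 → S/S/I/I on L5; bus (none); mem=39
  op12 P0: store L2 := 57 → M/I/I/I on L2; bus BusRdX; mem=80
  op13 P3: load  L0 → I/I/I/E on L0; bus BusRd; mem=20
  op14 P3: load  L4 → I/I/I/E on L4; bus BusRd; mem=0
  op15 P3: store L5 := 5 → I/I/I/M on L5; bus BusRdX; mem=39
  op16 P3: load  L4 → I/I/I/E on L4; bus (none); mem=0
  op17 P3: store L5 := 18 → I/I/I/M on L5; bus (none); mem=39
  op18 P0: store L3 := 33 → M/I/I/I on L3; bus BusRdX; mem=90
  op19 P3: load  L5 → I/I/I/M on L5; bus (none); mem=39
  op20 P3: store L0 := 57 → I/I/I/M on L0; bus (none); mem=20
  op21 P1: load  L1 → S/S/I/I on L1; bus BusRd; mem=40
  op22 P2: store L5 := 77 → I/I/M/I on L5; bus BusRdX Flush; mem=18
  op23 P1: load  L0 → I/S/I/S on L0; bus BusRd Flush; mem=57
  op24 P2: load  L5 → I/I/M/I on L5; bus (none); mem=18
  op25 P2: load  L7 → I/I/S/S on L7; bus (none); mem=95
  op26 P0: load  L5 → S/I/S/I on L5; bus BusRd Flush; mem=77
  op27 P3: store L7 := 33 → I/I/I/M on L7; bus BusUpgr; mem=95
  op28 P3: load  L5 → S/I/S/S on L5; bus BusRd; mem=77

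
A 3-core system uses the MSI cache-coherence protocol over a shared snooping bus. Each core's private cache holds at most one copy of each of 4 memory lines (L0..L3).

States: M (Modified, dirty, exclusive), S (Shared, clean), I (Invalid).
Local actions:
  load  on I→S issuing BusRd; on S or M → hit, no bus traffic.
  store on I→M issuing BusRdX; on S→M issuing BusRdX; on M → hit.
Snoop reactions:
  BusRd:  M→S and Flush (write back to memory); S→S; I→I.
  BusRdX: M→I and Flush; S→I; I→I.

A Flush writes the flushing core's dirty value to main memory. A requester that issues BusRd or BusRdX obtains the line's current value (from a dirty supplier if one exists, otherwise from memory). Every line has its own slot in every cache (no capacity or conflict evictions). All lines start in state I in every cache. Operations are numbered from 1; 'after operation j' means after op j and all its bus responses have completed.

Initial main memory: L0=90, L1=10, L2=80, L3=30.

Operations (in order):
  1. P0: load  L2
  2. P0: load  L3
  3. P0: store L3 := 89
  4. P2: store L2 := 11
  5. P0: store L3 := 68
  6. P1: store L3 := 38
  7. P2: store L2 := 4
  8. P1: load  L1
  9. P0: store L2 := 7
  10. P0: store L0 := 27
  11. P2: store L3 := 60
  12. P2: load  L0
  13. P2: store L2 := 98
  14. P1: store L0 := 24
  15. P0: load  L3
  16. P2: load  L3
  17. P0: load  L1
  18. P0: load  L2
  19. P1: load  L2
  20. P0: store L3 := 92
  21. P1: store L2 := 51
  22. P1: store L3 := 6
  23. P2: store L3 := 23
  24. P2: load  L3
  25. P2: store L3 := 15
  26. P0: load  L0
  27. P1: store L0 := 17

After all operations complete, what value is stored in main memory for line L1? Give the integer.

1. P0: load  L2  bus=[BusRd]  L2: P0=S P1=I P2=I  mem[L2]=80
2. P0: load  L3  bus=[BusRd]  L3: P0=S P1=I P2=I  mem[L3]=30
3. P0: store L3 := 89  bus=[BusRdX]  L3: P0=M P1=I P2=I  mem[L3]=30
4. P2: store L2 := 11  bus=[BusRdX]  L2: P0=I P1=I P2=M  mem[L2]=80
5. P0: store L3 := 68  bus=[-]  L3: P0=M P1=I P2=I  mem[L3]=30
6. P1: store L3 := 38  bus=[BusRdX,Flush]  L3: P0=I P1=M P2=I  mem[L3]=68
7. P2: store L2 := 4  bus=[-]  L2: P0=I P1=I P2=M  mem[L2]=80
8. P1: load  L1  bus=[BusRd]  L1: P0=I P1=S P2=I  mem[L1]=10
9. P0: store L2 := 7  bus=[BusRdX,Flush]  L2: P0=M P1=I P2=I  mem[L2]=4
10. P0: store L0 := 27  bus=[BusRdX]  L0: P0=M P1=I P2=I  mem[L0]=90
11. P2: store L3 := 60  bus=[BusRdX,Flush]  L3: P0=I P1=I P2=M  mem[L3]=38
12. P2: load  L0  bus=[BusRd,Flush]  L0: P0=S P1=I P2=S  mem[L0]=27
13. P2: store L2 := 98  bus=[BusRdX,Flush]  L2: P0=I P1=I P2=M  mem[L2]=7
14. P1: store L0 := 24  bus=[BusRdX]  L0: P0=I P1=M P2=I  mem[L0]=27
15. P0: load  L3  bus=[BusRd,Flush]  L3: P0=S P1=I P2=S  mem[L3]=60
16. P2: load  L3  bus=[-]  L3: P0=S P1=I P2=S  mem[L3]=60
17. P0: load  L1  bus=[BusRd]  L1: P0=S P1=S P2=I  mem[L1]=10
18. P0: load  L2  bus=[BusRd,Flush]  L2: P0=S P1=I P2=S  mem[L2]=98
19. P1: load  L2  bus=[BusRd]  L2: P0=S P1=S P2=S  mem[L2]=98
20. P0: store L3 := 92  bus=[BusRdX]  L3: P0=M P1=I P2=I  mem[L3]=60
21. P1: store L2 := 51  bus=[BusRdX]  L2: P0=I P1=M P2=I  mem[L2]=98
22. P1: store L3 := 6  bus=[BusRdX,Flush]  L3: P0=I P1=M P2=I  mem[L3]=92
23. P2: store L3 := 23  bus=[BusRdX,Flush]  L3: P0=I P1=I P2=M  mem[L3]=6
24. P2: load  L3  bus=[-]  L3: P0=I P1=I P2=M  mem[L3]=6
25. P2: store L3 := 15  bus=[-]  L3: P0=I P1=I P2=M  mem[L3]=6
26. P0: load  L0  bus=[BusRd,Flush]  L0: P0=S P1=S P2=I  mem[L0]=24
27. P1: store L0 := 17  bus=[BusRdX]  L0: P0=I P1=M P2=I  mem[L0]=24

memory[L1] = 10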